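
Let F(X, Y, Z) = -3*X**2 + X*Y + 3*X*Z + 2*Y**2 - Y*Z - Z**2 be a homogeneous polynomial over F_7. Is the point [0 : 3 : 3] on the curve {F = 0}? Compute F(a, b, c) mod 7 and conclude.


F(0,3,3) ≡ 0 (mod 7); P is on the curve.

Evaluate F(0, 3, 3) term-by-term (mod 7).
  -3*X**2 ↦ -3·0·1·1 = 0
  X*Y ↦ 1·0·3·1 = 0
  3*X*Z ↦ 3·0·1·3 = 0
  2*Y**2 ↦ 2·1·9·1 = 18
  -Y*Z ↦ -1·1·3·3 = -9
  -Z**2 ↦ -1·1·1·9 = -9
Sum: F(0, 3, 3) = (0) + (0) + (0) + (18) + (-9) + (-9) = 0.
Reducing mod 7: 0 ≡ 0 (mod 7).
Since F(a, b, c) ≡ 0 (mod 7), P lies on the curve.


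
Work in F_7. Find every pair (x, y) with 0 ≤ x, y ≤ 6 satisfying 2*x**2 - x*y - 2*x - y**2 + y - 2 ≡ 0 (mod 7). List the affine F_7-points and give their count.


Affine F_7-points: {(0, 4), (2, 1), (2, 5), (3, 1), (3, 4), (5, 5)}; count = 6.

For each of the 49 pairs (x, y) ∈ F_7², evaluate f(x, y) mod 7. Record the zeros.
  x = 0: [0↦5, 1↦5, 2↦3, 3↦6, 4↦0, 5↦6, 6↦3]  zeros at y ∈ {4}
  x = 1: [0↦5, 1↦4, 2↦1, 3↦3, 4↦3, 5↦1, 6↦4]  zeros at y ∈ ∅
  x = 2: [0↦2, 1↦0, 2↦3, 3↦4, 4↦3, 5↦0, 6↦2]  zeros at y ∈ {1, 5}
  x = 3: [0↦3, 1↦0, 2↦2, 3↦2, 4↦0, 5↦3, 6↦4]  zeros at y ∈ {1, 4}
  x = 4: [0↦1, 1↦4, 2↦5, 3↦4, 4↦1, 5↦3, 6↦3]  zeros at y ∈ ∅
  x = 5: [0↦3, 1↦5, 2↦5, 3↦3, 4↦6, 5↦0, 6↦6]  zeros at y ∈ {5}
  x = 6: [0↦2, 1↦3, 2↦2, 3↦6, 4↦1, 5↦1, 6↦6]  zeros at y ∈ ∅
Collecting zeros: affine points = {(0, 4), (2, 1), (2, 5), (3, 1), (3, 4), (5, 5)}.
Total count |C(F_7)_aff| = 6.


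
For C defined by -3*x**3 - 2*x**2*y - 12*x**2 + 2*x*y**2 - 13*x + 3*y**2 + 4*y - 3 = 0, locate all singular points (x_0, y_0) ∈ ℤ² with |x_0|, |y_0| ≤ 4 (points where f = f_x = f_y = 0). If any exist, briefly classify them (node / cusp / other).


Singular points: {(-1, -1)}; classification: node.

Compute partial derivatives:
  f_x = -9*x**2 - 4*x*y - 24*x + 2*y**2 - 13.
  f_y = -2*x**2 + 4*x*y + 6*y + 4.
Scan x_0 ∈ {−4, ..., 4}. For each x_0, f_y(x_0, y) is a polynomial in y; find its integer roots y ∈ {−4, ..., 4}, then test f_x and f at those candidates.
  x = -4: f_y(-4, y) = -10*y - 28; no integer root y with |y| ≤ 4.
  x = -3: f_y(-3, y) = -6*y - 14; no integer root y with |y| ≤ 4.
  x = -2: f_y(-2, y) = -2*y - 4; vanishes at y ∈ {-2}. (-2, -2): f_x = -9 ≠ 0.
  x = -1: f_y(-1, y) = 2*y + 2; vanishes at y ∈ {-1}. (-1, -1): f_x = 0, f = 0 — SINGULAR.
  x = 0: f_y(0, y) = 6*y + 4; no integer root y with |y| ≤ 4.
  x = 1: f_y(1, y) = 10*y + 2; no integer root y with |y| ≤ 4.
  x = 2: f_y(2, y) = 14*y - 4; no integer root y with |y| ≤ 4.
  x = 3: f_y(3, y) = 18*y - 14; no integer root y with |y| ≤ 4.
  x = 4: f_y(4, y) = 22*y - 28; no integer root y with |y| ≤ 4.
Only singular point on the grid: (-1, -1).
Classify: substitute x = -1 + u, y = -1 + v and expand: f = -3*u**3 - 2*u**2*v - u**2 + 2*u*v**2 + v**2.
No constant or linear terms (consistent with a singular point). Quadratic part: -u**2 + v**2. Cubic part: -3*u**3 - 2*u**2*v + 2*u*v**2.
The quadratic part v**2 - u**2 = (v − u)(v + u) splits into two distinct linear factors, so there are two distinct tangent lines y − -1 = ±(x − -1) — this is a node (ordinary double point).
Classification: node.


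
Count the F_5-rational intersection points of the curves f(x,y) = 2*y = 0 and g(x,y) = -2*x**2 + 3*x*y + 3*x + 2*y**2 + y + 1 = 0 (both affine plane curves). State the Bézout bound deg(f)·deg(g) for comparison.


Common zeros: ∅; count = 0; Bézout bound = 2.

deg(f) = 1, deg(g) = 2, so Bézout bound = 2.
Scan x ∈ F_5. For each x, list the y ∈ F_5 with f(x, y) ≡ 0 and those with g(x, y) ≡ 0 (mod 5); the common zeros in that column are the intersection.
  x = 0: f ≡ 0 at y ∈ {0}; g ≡ 0 at y ∈ ∅; common: ∅.
  x = 1: f ≡ 0 at y ∈ {0}; g ≡ 0 at y ∈ {4}; common: ∅.
  x = 2: f ≡ 0 at y ∈ {0}; g ≡ 0 at y ∈ ∅; common: ∅.
  x = 3: f ≡ 0 at y ∈ {0}; g ≡ 0 at y ∈ {2, 3}; common: ∅.
  x = 4: f ≡ 0 at y ∈ {0}; g ≡ 0 at y ∈ {2, 4}; common: ∅.
Collecting: common zeros = ∅, so the count is 0.
Comparison with the Bézout bound: 0 ≤ 2 = deg(f)·deg(g), as expected for curves with no common component (the affine F_5-count falls short of the bound because intersections may lie at infinity, over extension fields, or carry multiplicity).


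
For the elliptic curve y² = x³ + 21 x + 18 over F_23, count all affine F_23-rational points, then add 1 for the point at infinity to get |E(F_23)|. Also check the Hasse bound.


Affine points = {(0, 8), (0, 15), (3, 4), (3, 19), (5, 8), (5, 15), (7, 5), (7, 18), (8, 10), (8, 13), (9, 4), (9, 19), (10, 3), (10, 20), (11, 4), (11, 19), (13, 2), (13, 21), (18, 8), (18, 15), (19, 10), (19, 13)}; affine count = 22; |E(F_23)| = 23.

Discriminant check: Δ ∝ 4a³ + 27b² = 4·21³ + 27·18² = 4·9261 + 27·324 ≡ 22 (mod 23). Nonzero ⇒ E is nonsingular.
For each x ∈ F_23, compute rhs = x³ + 21·x + 18 mod 23, then count y ∈ F_23 with y² ≡ rhs.
  x = 0: rhs = 18, matching y values: 8, 15 (2 points).
  x = 1: rhs = 17, matching y values: none (0 points).
  x = 2: rhs = 22, matching y values: none (0 points).
  x = 3: rhs = 16, matching y values: 4, 19 (2 points).
  x = 4: rhs = 5, matching y values: none (0 points).
  x = 5: rhs = 18, matching y values: 8, 15 (2 points).
  x = 6: rhs = 15, matching y values: none (0 points).
  x = 7: rhs = 2, matching y values: 5, 18 (2 points).
  x = 8: rhs = 8, matching y values: 10, 13 (2 points).
  x = 9: rhs = 16, matching y values: 4, 19 (2 points).
  x = 10: rhs = 9, matching y values: 3, 20 (2 points).
  x = 11: rhs = 16, matching y values: 4, 19 (2 points).
  x = 12: rhs = 20, matching y values: none (0 points).
  x = 13: rhs = 4, matching y values: 2, 21 (2 points).
  x = 14: rhs = 20, matching y values: none (0 points).
  x = 15: rhs = 5, matching y values: none (0 points).
  x = 16: rhs = 11, matching y values: none (0 points).
  x = 17: rhs = 21, matching y values: none (0 points).
  x = 18: rhs = 18, matching y values: 8, 15 (2 points).
  x = 19: rhs = 8, matching y values: 10, 13 (2 points).
  x = 20: rhs = 20, matching y values: none (0 points).
  x = 21: rhs = 14, matching y values: none (0 points).
  x = 22: rhs = 19, matching y values: none (0 points).
Total affine count: 22.
Full point count |E(F_23)| = 22 + 1 = 23.
Hasse bound: |23 − (23+1)| = |-1| = 1 ≤ 2√23 ≈ 9.5917 ✓.


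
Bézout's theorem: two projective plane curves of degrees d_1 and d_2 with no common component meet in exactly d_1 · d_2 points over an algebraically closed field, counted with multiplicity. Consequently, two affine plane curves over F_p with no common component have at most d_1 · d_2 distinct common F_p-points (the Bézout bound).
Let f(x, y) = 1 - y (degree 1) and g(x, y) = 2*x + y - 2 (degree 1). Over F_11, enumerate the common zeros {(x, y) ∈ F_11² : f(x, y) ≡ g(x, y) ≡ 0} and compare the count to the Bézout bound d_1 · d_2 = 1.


Common zeros: {(6, 1)}; count = 1; Bézout bound = 1.

deg(f) = 1, deg(g) = 1, so Bézout bound = 1.
Scan x ∈ F_11. For each x, list the y ∈ F_11 with f(x, y) ≡ 0 and those with g(x, y) ≡ 0 (mod 11); the common zeros in that column are the intersection.
  x = 0: f ≡ 0 at y ∈ {1}; g ≡ 0 at y ∈ {2}; common: ∅.
  x = 1: f ≡ 0 at y ∈ {1}; g ≡ 0 at y ∈ {0}; common: ∅.
  x = 2: f ≡ 0 at y ∈ {1}; g ≡ 0 at y ∈ {9}; common: ∅.
  x = 3: f ≡ 0 at y ∈ {1}; g ≡ 0 at y ∈ {7}; common: ∅.
  x = 4: f ≡ 0 at y ∈ {1}; g ≡ 0 at y ∈ {5}; common: ∅.
  x = 5: f ≡ 0 at y ∈ {1}; g ≡ 0 at y ∈ {3}; common: ∅.
  x = 6: f ≡ 0 at y ∈ {1}; g ≡ 0 at y ∈ {1}; common: {1}.
  x = 7: f ≡ 0 at y ∈ {1}; g ≡ 0 at y ∈ {10}; common: ∅.
  x = 8: f ≡ 0 at y ∈ {1}; g ≡ 0 at y ∈ {8}; common: ∅.
  x = 9: f ≡ 0 at y ∈ {1}; g ≡ 0 at y ∈ {6}; common: ∅.
  x = 10: f ≡ 0 at y ∈ {1}; g ≡ 0 at y ∈ {4}; common: ∅.
Collecting: common zeros = {(6, 1)}, so the count is 1.
Comparison with the Bézout bound: 1 ≤ 1 = deg(f)·deg(g), as expected for curves with no common component (the bound is attained).


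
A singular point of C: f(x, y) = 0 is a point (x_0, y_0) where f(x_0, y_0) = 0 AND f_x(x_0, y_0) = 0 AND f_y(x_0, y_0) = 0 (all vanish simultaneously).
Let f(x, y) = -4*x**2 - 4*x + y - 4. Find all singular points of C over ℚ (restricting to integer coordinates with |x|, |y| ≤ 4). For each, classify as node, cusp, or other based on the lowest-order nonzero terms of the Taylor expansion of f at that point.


No singular points in the scanned grid; C is smooth there.

Compute partial derivatives:
  f_x = -8*x - 4.
  f_y = 1.
f_y = 1 is a nonzero constant, so f_y never vanishes: no point (x, y) can satisfy f = f_x = f_y = 0. In particular no (x, y) ∈ {−4, ..., 4}² is singular; the curve is smooth.


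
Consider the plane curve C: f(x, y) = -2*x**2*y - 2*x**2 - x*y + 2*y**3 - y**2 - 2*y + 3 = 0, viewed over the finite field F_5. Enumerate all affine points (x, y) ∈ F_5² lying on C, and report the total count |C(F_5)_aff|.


Affine F_5-points: {(2, 0), (3, 0), (3, 4)}; count = 3.

For each of the 25 pairs (x, y) ∈ F_5², evaluate f(x, y) mod 5. Record the zeros.
  x = 0: [0↦3, 1↦2, 2↦1, 3↦2, 4↦2]  zeros at y ∈ ∅
  x = 1: [0↦1, 1↦2, 2↦3, 3↦1, 4↦3]  zeros at y ∈ ∅
  x = 2: [0↦0, 1↦4, 2↦3, 3↦4, 4↦4]  zeros at y ∈ {0}
  x = 3: [0↦0, 1↦3, 2↦1, 3↦1, 4↦0]  zeros at y ∈ {0, 4}
  x = 4: [0↦1, 1↦4, 2↦2, 3↦2, 4↦1]  zeros at y ∈ ∅
Collecting zeros: affine points = {(2, 0), (3, 0), (3, 4)}.
Total count |C(F_5)_aff| = 3.


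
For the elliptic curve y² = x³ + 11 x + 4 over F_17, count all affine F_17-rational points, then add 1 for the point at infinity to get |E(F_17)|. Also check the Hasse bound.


Affine points = {(0, 2), (0, 15), (1, 4), (1, 13), (2, 0), (3, 8), (3, 9), (7, 4), (7, 13), (8, 3), (8, 14), (9, 4), (9, 13), (10, 3), (10, 14), (13, 7), (13, 10), (15, 5), (15, 12), (16, 3), (16, 14)}; affine count = 21; |E(F_17)| = 22.

Discriminant check: Δ ∝ 4a³ + 27b² = 4·11³ + 27·4² = 4·1331 + 27·16 ≡ 10 (mod 17). Nonzero ⇒ E is nonsingular.
For each x ∈ F_17, compute rhs = x³ + 11·x + 4 mod 17, then count y ∈ F_17 with y² ≡ rhs.
  x = 0: rhs = 4, matching y values: 2, 15 (2 points).
  x = 1: rhs = 16, matching y values: 4, 13 (2 points).
  x = 2: rhs = 0, matching y values: 0 (1 points).
  x = 3: rhs = 13, matching y values: 8, 9 (2 points).
  x = 4: rhs = 10, matching y values: none (0 points).
  x = 5: rhs = 14, matching y values: none (0 points).
  x = 6: rhs = 14, matching y values: none (0 points).
  x = 7: rhs = 16, matching y values: 4, 13 (2 points).
  x = 8: rhs = 9, matching y values: 3, 14 (2 points).
  x = 9: rhs = 16, matching y values: 4, 13 (2 points).
  x = 10: rhs = 9, matching y values: 3, 14 (2 points).
  x = 11: rhs = 11, matching y values: none (0 points).
  x = 12: rhs = 11, matching y values: none (0 points).
  x = 13: rhs = 15, matching y values: 7, 10 (2 points).
  x = 14: rhs = 12, matching y values: none (0 points).
  x = 15: rhs = 8, matching y values: 5, 12 (2 points).
  x = 16: rhs = 9, matching y values: 3, 14 (2 points).
Total affine count: 21.
Full point count |E(F_17)| = 21 + 1 = 22.
Hasse bound: |22 − (17+1)| = |4| = 4 ≤ 2√17 ≈ 8.2462 ✓.


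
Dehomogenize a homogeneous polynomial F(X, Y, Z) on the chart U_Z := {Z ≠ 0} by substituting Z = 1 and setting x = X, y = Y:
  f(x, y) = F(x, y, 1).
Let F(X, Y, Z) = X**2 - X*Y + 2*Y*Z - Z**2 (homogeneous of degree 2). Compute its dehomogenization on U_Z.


f(x, y) = x**2 - x*y + 2*y - 1

On U_Z we set Z = 1. Each monomial c·X^i·Y^j·Z^k in F becomes c·x^i·y^j·1^k = c·x^i·y^j.
Substituting Z = 1: F(X, Y, 1) = x**2 - x*y + 2*y - 1.
Note: deg(f) ≤ deg(F) = 2; strict inequality happens when F is divisible by Z (lost terms).


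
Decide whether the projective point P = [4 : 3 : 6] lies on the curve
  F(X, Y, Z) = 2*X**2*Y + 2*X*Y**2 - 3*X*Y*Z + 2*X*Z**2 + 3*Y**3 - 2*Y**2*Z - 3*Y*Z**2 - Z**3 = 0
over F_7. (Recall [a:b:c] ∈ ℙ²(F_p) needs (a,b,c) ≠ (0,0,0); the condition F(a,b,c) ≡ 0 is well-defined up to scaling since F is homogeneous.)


F(4,3,6) ≡ 2 (mod 7); P is NOT on the curve.

Evaluate F(4, 3, 6) term-by-term (mod 7).
  2*X**2*Y ↦ 2·16·3·1 = 96
  2*X*Y**2 ↦ 2·4·9·1 = 72
  -3*X*Y*Z ↦ -3·4·3·6 = -216
  2*X*Z**2 ↦ 2·4·1·36 = 288
  3*Y**3 ↦ 3·1·27·1 = 81
  -2*Y**2*Z ↦ -2·1·9·6 = -108
  -3*Y*Z**2 ↦ -3·1·3·36 = -324
  -Z**3 ↦ -1·1·1·216 = -216
Sum: F(4, 3, 6) = (96) + (72) + (-216) + (288) + (81) + (-108) + (-324) + (-216) = -327.
Reducing mod 7: -327 ≡ 2 (mod 7).
Since F(a, b, c) ≡ 2 ≠ 0 (mod 7), P does NOT lie on the curve.


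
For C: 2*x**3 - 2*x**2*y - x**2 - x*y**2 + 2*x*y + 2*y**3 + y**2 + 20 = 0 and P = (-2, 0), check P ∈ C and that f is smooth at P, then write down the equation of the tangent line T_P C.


Tangent line at P: 28*x - 12*y + 56 = 0.

Step 1: f(-2, 0) = 0, so P lies on C.
Step 2: partial derivatives
  f_x(x, y) = 6*x**2 - 4*x*y - 2*x - y**2 + 2*y, f_y(x, y) = -2*x**2 - 2*x*y + 2*x + 6*y**2 + 2*y.
  f_x(P) = 28, f_y(P) = -12 (gradient nonzero, so P is smooth).
Step 3: tangent line at P: 28·(x − -2) + -12·(y − 0) = 0.
Expanding: 28*x - 12*y + 56 = 0.


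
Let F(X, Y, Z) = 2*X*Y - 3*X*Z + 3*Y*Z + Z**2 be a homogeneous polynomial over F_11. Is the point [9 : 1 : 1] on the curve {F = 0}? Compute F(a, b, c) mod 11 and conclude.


F(9,1,1) ≡ 6 (mod 11); P is NOT on the curve.

Evaluate F(9, 1, 1) term-by-term (mod 11).
  2*X*Y ↦ 2·9·1·1 = 18
  -3*X*Z ↦ -3·9·1·1 = -27
  3*Y*Z ↦ 3·1·1·1 = 3
  Z**2 ↦ 1·1·1·1 = 1
Sum: F(9, 1, 1) = (18) + (-27) + (3) + (1) = -5.
Reducing mod 11: -5 ≡ 6 (mod 11).
Since F(a, b, c) ≡ 6 ≠ 0 (mod 11), P does NOT lie on the curve.


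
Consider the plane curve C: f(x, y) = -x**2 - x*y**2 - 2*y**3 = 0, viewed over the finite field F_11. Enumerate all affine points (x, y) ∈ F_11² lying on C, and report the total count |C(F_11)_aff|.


Affine F_11-points: {(0, 0), (1, 8), (1, 9), (1, 10), (4, 1), (6, 1), (6, 9), (7, 7), (9, 10), (10, 7)}; count = 10.

For each of the 121 pairs (x, y) ∈ F_11², evaluate f(x, y) mod 11. Record the zeros.
  x = 0: [0↦0, 1↦9, 2↦6, 3↦1, 4↦4, 5↦3, 6↦8, 7↦7, 8↦10, 9↦5, 10↦2]  zeros at y ∈ {0}
  x = 1: [0↦10, 1↦7, 2↦1, 3↦2, 4↦9, 5↦10, 6↦4, 7↦1, 8↦0, 9↦0, 10↦0]  zeros at y ∈ {8, 9, 10}
  x = 2: [0↦7, 1↦3, 2↦5, 3↦1, 4↦1, 5↦4, 6↦9, 7↦4, 8↦10, 9↦4, 10↦7]  zeros at y ∈ ∅
  x = 3: [0↦2, 1↦8, 2↦7, 3↦9, 4↦2, 5↦7, 6↦1, 7↦5, 8↦7, 9↦6, 10↦1]  zeros at y ∈ ∅
  x = 4: [0↦6, 1↦0, 2↦7, 3↦4, 4↦1, 5↦8, 6↦2, 7↦4, 8↦2, 9↦6, 10↦4]  zeros at y ∈ {1}
  x = 5: [0↦8, 1↦1, 2↦5, 3↦8, 4↦9, 5↦7, 6↦1, 7↦1, 8↦6, 9↦4, 10↦5]  zeros at y ∈ ∅
  x = 6: [0↦8, 1↦0, 2↦1, 3↦10, 4↦4, 5↦4, 6↦9, 7↦7, 8↦8, 9↦0, 10↦4]  zeros at y ∈ {1, 9}
  x = 7: [0↦6, 1↦8, 2↦6, 3↦10, 4↦8, 5↦10, 6↦4, 7↦0, 8↦8, 9↦5, 10↦1]  zeros at y ∈ {7}
  x = 8: [0↦2, 1↦3, 2↦9, 3↦8, 4↦10, 5↦3, 6↦8, 7↦2, 8↦6, 9↦8, 10↦7]  zeros at y ∈ ∅
  x = 9: [0↦7, 1↦7, 2↦10, 3↦4, 4↦10, 5↦5, 6↦10, 7↦2, 8↦2, 9↦9, 10↦0]  zeros at y ∈ {10}
  x = 10: [0↦10, 1↦9, 2↦9, 3↦9, 4↦8, 5↦5, 6↦10, 7↦0, 8↦7, 9↦8, 10↦2]  zeros at y ∈ {7}
Collecting zeros: affine points = {(0, 0), (1, 8), (1, 9), (1, 10), (4, 1), (6, 1), (6, 9), (7, 7), (9, 10), (10, 7)}.
Total count |C(F_11)_aff| = 10.


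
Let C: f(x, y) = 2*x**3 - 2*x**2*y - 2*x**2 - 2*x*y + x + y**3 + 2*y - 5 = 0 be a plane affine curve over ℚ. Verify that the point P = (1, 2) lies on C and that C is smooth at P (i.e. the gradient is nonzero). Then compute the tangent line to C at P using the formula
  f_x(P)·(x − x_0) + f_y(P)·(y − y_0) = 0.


Tangent line at P: -9*x + 10*y - 11 = 0.

Step 1: f(1, 2) = 0, so P lies on C.
Step 2: partial derivatives
  f_x(x, y) = 6*x**2 - 4*x*y - 4*x - 2*y + 1, f_y(x, y) = -2*x**2 - 2*x + 3*y**2 + 2.
  f_x(P) = -9, f_y(P) = 10 (gradient nonzero, so P is smooth).
Step 3: tangent line at P: -9·(x − 1) + 10·(y − 2) = 0.
Expanding: -9*x + 10*y - 11 = 0.


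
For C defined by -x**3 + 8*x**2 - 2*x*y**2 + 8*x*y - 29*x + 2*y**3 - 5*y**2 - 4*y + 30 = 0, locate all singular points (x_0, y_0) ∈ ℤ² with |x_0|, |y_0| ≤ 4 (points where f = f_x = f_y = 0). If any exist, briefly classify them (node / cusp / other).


Singular points: {(3, 2)}; classification: node.

Compute partial derivatives:
  f_x = -3*x**2 + 16*x - 2*y**2 + 8*y - 29.
  f_y = -4*x*y + 8*x + 6*y**2 - 10*y - 4.
Scan x_0 ∈ {−4, ..., 4}. For each x_0, f_y(x_0, y) is a polynomial in y; find its integer roots y ∈ {−4, ..., 4}, then test f_x and f at those candidates.
  x = -4: f_y(-4, y) = 6*y**2 + 6*y - 36; vanishes at y ∈ {-3, 2}. (-4, -3): f_x = -183 ≠ 0; (-4, 2): f_x = -133 ≠ 0.
  x = -3: f_y(-3, y) = 6*y**2 + 2*y - 28; vanishes at y ∈ {2}. (-3, 2): f_x = -96 ≠ 0.
  x = -2: f_y(-2, y) = 6*y**2 - 2*y - 20; vanishes at y ∈ {2}. (-2, 2): f_x = -65 ≠ 0.
  x = -1: f_y(-1, y) = 6*y**2 - 6*y - 12; vanishes at y ∈ {-1, 2}. (-1, -1): f_x = -58 ≠ 0; (-1, 2): f_x = -40 ≠ 0.
  x = 0: f_y(0, y) = 6*y**2 - 10*y - 4; vanishes at y ∈ {2}. (0, 2): f_x = -21 ≠ 0.
  x = 1: f_y(1, y) = 6*y**2 - 14*y + 4; vanishes at y ∈ {2}. (1, 2): f_x = -8 ≠ 0.
  x = 2: f_y(2, y) = 6*y**2 - 18*y + 12; vanishes at y ∈ {1, 2}. (2, 1): f_x = -3 ≠ 0; (2, 2): f_x = -1 ≠ 0.
  x = 3: f_y(3, y) = 6*y**2 - 22*y + 20; vanishes at y ∈ {2}. (3, 2): f_x = 0, f = 0 — SINGULAR.
  x = 4: f_y(4, y) = 6*y**2 - 26*y + 28; vanishes at y ∈ {2}. (4, 2): f_x = -5 ≠ 0.
Only singular point on the grid: (3, 2).
Classify: substitute x = 3 + u, y = 2 + v and expand: f = -u**3 - u**2 - 2*u*v**2 + 2*v**3 + v**2.
No constant or linear terms (consistent with a singular point). Quadratic part: -u**2 + v**2. Cubic part: -u**3 - 2*u*v**2 + 2*v**3.
The quadratic part v**2 - u**2 = (v − u)(v + u) splits into two distinct linear factors, so there are two distinct tangent lines y − 2 = ±(x − 3) — this is a node (ordinary double point).
Classification: node.


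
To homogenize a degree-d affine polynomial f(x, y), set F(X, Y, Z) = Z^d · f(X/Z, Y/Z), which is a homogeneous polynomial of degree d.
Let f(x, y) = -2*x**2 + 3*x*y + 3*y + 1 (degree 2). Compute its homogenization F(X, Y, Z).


F(X, Y, Z) = -2*X**2 + 3*X*Y + 3*Y*Z + Z**2

deg(f) = 2.
Substitute x = X/Z, y = Y/Z into f, then multiply by Z^2.
  monomial -2·x^2·y^0 ↦ -2·X^2·Y^0·Z^0.
  monomial 3·x^1·y^1 ↦ 3·X^1·Y^1·Z^0.
  monomial 3·x^0·y^1 ↦ 3·X^0·Y^1·Z^1.
  monomial 1·x^0·y^0 ↦ 1·X^0·Y^0·Z^2.
Collecting: F(X, Y, Z) = -2*X**2 + 3*X*Y + 3*Y*Z + Z**2.


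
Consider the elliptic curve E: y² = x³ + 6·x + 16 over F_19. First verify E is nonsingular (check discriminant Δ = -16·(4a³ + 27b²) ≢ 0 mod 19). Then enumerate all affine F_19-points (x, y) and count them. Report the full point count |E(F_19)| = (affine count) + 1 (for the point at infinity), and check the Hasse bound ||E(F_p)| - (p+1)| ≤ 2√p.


Affine points = {(0, 4), (0, 15), (1, 2), (1, 17), (2, 6), (2, 13), (3, 2), (3, 17), (4, 3), (4, 16), (5, 0), (8, 5), (8, 14), (9, 1), (9, 18), (11, 8), (11, 11), (12, 7), (12, 12), (13, 7), (13, 12), (15, 2), (15, 17), (16, 3), (16, 16), (18, 3), (18, 16)}; affine count = 27; |E(F_19)| = 28.

Discriminant check: Δ ∝ 4a³ + 27b² = 4·6³ + 27·16² = 4·216 + 27·256 ≡ 5 (mod 19). Nonzero ⇒ E is nonsingular.
For each x ∈ F_19, compute rhs = x³ + 6·x + 16 mod 19, then count y ∈ F_19 with y² ≡ rhs.
  x = 0: rhs = 16, matching y values: 4, 15 (2 points).
  x = 1: rhs = 4, matching y values: 2, 17 (2 points).
  x = 2: rhs = 17, matching y values: 6, 13 (2 points).
  x = 3: rhs = 4, matching y values: 2, 17 (2 points).
  x = 4: rhs = 9, matching y values: 3, 16 (2 points).
  x = 5: rhs = 0, matching y values: 0 (1 points).
  x = 6: rhs = 2, matching y values: none (0 points).
  x = 7: rhs = 2, matching y values: none (0 points).
  x = 8: rhs = 6, matching y values: 5, 14 (2 points).
  x = 9: rhs = 1, matching y values: 1, 18 (2 points).
  x = 10: rhs = 12, matching y values: none (0 points).
  x = 11: rhs = 7, matching y values: 8, 11 (2 points).
  x = 12: rhs = 11, matching y values: 7, 12 (2 points).
  x = 13: rhs = 11, matching y values: 7, 12 (2 points).
  x = 14: rhs = 13, matching y values: none (0 points).
  x = 15: rhs = 4, matching y values: 2, 17 (2 points).
  x = 16: rhs = 9, matching y values: 3, 16 (2 points).
  x = 17: rhs = 15, matching y values: none (0 points).
  x = 18: rhs = 9, matching y values: 3, 16 (2 points).
Total affine count: 27.
Full point count |E(F_19)| = 27 + 1 = 28.
Hasse bound: |28 − (19+1)| = |8| = 8 ≤ 2√19 ≈ 8.7178 ✓.


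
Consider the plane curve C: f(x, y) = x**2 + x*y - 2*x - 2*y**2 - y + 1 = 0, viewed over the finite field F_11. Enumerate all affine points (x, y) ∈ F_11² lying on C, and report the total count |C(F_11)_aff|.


Affine F_11-points: {(0, 6), (0, 10), (1, 0), (2, 1), (2, 5), (3, 2), (3, 10), (4, 3), (4, 4), (5, 4), (5, 9), (6, 3), (6, 5), (7, 6), (7, 8), (8, 2), (8, 7), (9, 7), (9, 8), (10, 1), (10, 9)}; count = 21.

For each of the 121 pairs (x, y) ∈ F_11², evaluate f(x, y) mod 11. Record the zeros.
  x = 0: [0↦1, 1↦9, 2↦2, 3↦2, 4↦9, 5↦1, 6↦0, 7↦6, 8↦8, 9↦6, 10↦0]  zeros at y ∈ {6, 10}
  x = 1: [0↦0, 1↦9, 2↦3, 3↦4, 4↦1, 5↦5, 6↦5, 7↦1, 8↦4, 9↦3, 10↦9]  zeros at y ∈ {0}
  x = 2: [0↦1, 1↦0, 2↦6, 3↦8, 4↦6, 5↦0, 6↦1, 7↦9, 8↦2, 9↦2, 10↦9]  zeros at y ∈ {1, 5}
  x = 3: [0↦4, 1↦4, 2↦0, 3↦3, 4↦2, 5↦8, 6↦10, 7↦8, 8↦2, 9↦3, 10↦0]  zeros at y ∈ {2, 10}
  x = 4: [0↦9, 1↦10, 2↦7, 3↦0, 4↦0, 5↦7, 6↦10, 7↦9, 8↦4, 9↦6, 10↦4]  zeros at y ∈ {3, 4}
  x = 5: [0↦5, 1↦7, 2↦5, 3↦10, 4↦0, 5↦8, 6↦1, 7↦1, 8↦8, 9↦0, 10↦10]  zeros at y ∈ {4, 9}
  x = 6: [0↦3, 1↦6, 2↦5, 3↦0, 4↦2, 5↦0, 6↦5, 7↦6, 8↦3, 9↦7, 10↦7]  zeros at y ∈ {3, 5}
  x = 7: [0↦3, 1↦7, 2↦7, 3↦3, 4↦6, 5↦5, 6↦0, 7↦2, 8↦0, 9↦5, 10↦6]  zeros at y ∈ {6, 8}
  x = 8: [0↦5, 1↦10, 2↦0, 3↦8, 4↦1, 5↦1, 6↦8, 7↦0, 8↦10, 9↦5, 10↦7]  zeros at y ∈ {2, 7}
  x = 9: [0↦9, 1↦4, 2↦6, 3↦4, 4↦9, 5↦10, 6↦7, 7↦0, 8↦0, 9↦7, 10↦10]  zeros at y ∈ {7, 8}
  x = 10: [0↦4, 1↦0, 2↦3, 3↦2, 4↦8, 5↦10, 6↦8, 7↦2, 8↦3, 9↦0, 10↦4]  zeros at y ∈ {1, 9}
Collecting zeros: affine points = {(0, 6), (0, 10), (1, 0), (2, 1), (2, 5), (3, 2), (3, 10), (4, 3), (4, 4), (5, 4), (5, 9), (6, 3), (6, 5), (7, 6), (7, 8), (8, 2), (8, 7), (9, 7), (9, 8), (10, 1), (10, 9)}.
Total count |C(F_11)_aff| = 21.


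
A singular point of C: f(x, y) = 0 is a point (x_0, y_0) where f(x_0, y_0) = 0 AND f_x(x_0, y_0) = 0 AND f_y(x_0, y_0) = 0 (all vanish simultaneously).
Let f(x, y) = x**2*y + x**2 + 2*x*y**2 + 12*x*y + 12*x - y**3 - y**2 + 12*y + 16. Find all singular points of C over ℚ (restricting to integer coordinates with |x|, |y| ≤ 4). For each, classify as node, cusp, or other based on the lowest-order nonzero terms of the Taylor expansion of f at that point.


Singular points: {(-2, -2)}; classification: node.

Compute partial derivatives:
  f_x = 2*x*y + 2*x + 2*y**2 + 12*y + 12.
  f_y = x**2 + 4*x*y + 12*x - 3*y**2 - 2*y + 12.
Scan x_0 ∈ {−4, ..., 4}. For each x_0, f_y(x_0, y) is a polynomial in y; find its integer roots y ∈ {−4, ..., 4}, then test f_x and f at those candidates.
  x = -4: f_y(-4, y) = -3*y**2 - 18*y - 20; no integer root y with |y| ≤ 4.
  x = -3: f_y(-3, y) = -3*y**2 - 14*y - 15; vanishes at y ∈ {-3}. (-3, -3): f_x = 6 ≠ 0.
  x = -2: f_y(-2, y) = -3*y**2 - 10*y - 8; vanishes at y ∈ {-2}. (-2, -2): f_x = 0, f = 0 — SINGULAR.
  x = -1: f_y(-1, y) = -3*y**2 - 6*y + 1; no integer root y with |y| ≤ 4.
  x = 0: f_y(0, y) = -3*y**2 - 2*y + 12; no integer root y with |y| ≤ 4.
  x = 1: f_y(1, y) = -3*y**2 + 2*y + 25; no integer root y with |y| ≤ 4.
  x = 2: f_y(2, y) = -3*y**2 + 6*y + 40; no integer root y with |y| ≤ 4.
  x = 3: f_y(3, y) = -3*y**2 + 10*y + 57; vanishes at y ∈ {-3}. (3, -3): f_x = -18 ≠ 0.
  x = 4: f_y(4, y) = -3*y**2 + 14*y + 76; no integer root y with |y| ≤ 4.
Only singular point on the grid: (-2, -2).
Classify: substitute x = -2 + u, y = -2 + v and expand: f = u**2*v - u**2 + 2*u*v**2 - v**3 + v**2.
No constant or linear terms (consistent with a singular point). Quadratic part: -u**2 + v**2. Cubic part: u**2*v + 2*u*v**2 - v**3.
The quadratic part v**2 - u**2 = (v − u)(v + u) splits into two distinct linear factors, so there are two distinct tangent lines y − -2 = ±(x − -2) — this is a node (ordinary double point).
Classification: node.


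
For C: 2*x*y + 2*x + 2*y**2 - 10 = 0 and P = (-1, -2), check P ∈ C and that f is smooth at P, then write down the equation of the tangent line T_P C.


Tangent line at P: -2*x - 10*y - 22 = 0.

Step 1: f(-1, -2) = 0, so P lies on C.
Step 2: partial derivatives
  f_x(x, y) = 2*y + 2, f_y(x, y) = 2*x + 4*y.
  f_x(P) = -2, f_y(P) = -10 (gradient nonzero, so P is smooth).
Step 3: tangent line at P: -2·(x − -1) + -10·(y − -2) = 0.
Expanding: -2*x - 10*y - 22 = 0.


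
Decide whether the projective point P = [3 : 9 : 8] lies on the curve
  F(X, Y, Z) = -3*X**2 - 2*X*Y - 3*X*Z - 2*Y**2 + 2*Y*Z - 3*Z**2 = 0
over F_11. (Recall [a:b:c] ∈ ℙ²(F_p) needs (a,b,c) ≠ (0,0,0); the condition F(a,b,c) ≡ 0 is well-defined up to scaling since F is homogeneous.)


F(3,9,8) ≡ 0 (mod 11); P is on the curve.

Evaluate F(3, 9, 8) term-by-term (mod 11).
  -3*X**2 ↦ -3·9·1·1 = -27
  -2*X*Y ↦ -2·3·9·1 = -54
  -3*X*Z ↦ -3·3·1·8 = -72
  -2*Y**2 ↦ -2·1·81·1 = -162
  2*Y*Z ↦ 2·1·9·8 = 144
  -3*Z**2 ↦ -3·1·1·64 = -192
Sum: F(3, 9, 8) = (-27) + (-54) + (-72) + (-162) + (144) + (-192) = -363.
Reducing mod 11: -363 ≡ 0 (mod 11).
Since F(a, b, c) ≡ 0 (mod 11), P lies on the curve.


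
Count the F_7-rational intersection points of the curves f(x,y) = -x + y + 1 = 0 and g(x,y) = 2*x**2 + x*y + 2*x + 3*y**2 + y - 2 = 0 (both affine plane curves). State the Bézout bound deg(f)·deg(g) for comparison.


Common zeros: {(0, 6), (3, 2)}; count = 2; Bézout bound = 2.

deg(f) = 1, deg(g) = 2, so Bézout bound = 2.
Scan x ∈ F_7. For each x, list the y ∈ F_7 with f(x, y) ≡ 0 and those with g(x, y) ≡ 0 (mod 7); the common zeros in that column are the intersection.
  x = 0: f ≡ 0 at y ∈ {6}; g ≡ 0 at y ∈ {3, 6}; common: {6}.
  x = 1: f ≡ 0 at y ∈ {0}; g ≡ 0 at y ∈ {1, 3}; common: ∅.
  x = 2: f ≡ 0 at y ∈ {1}; g ≡ 0 at y ∈ {2, 4}; common: ∅.
  x = 3: f ≡ 0 at y ∈ {2}; g ≡ 0 at y ∈ {2, 6}; common: {2}.
  x = 4: f ≡ 0 at y ∈ {3}; g ≡ 0 at y ∈ ∅; common: ∅.
  x = 5: f ≡ 0 at y ∈ {4}; g ≡ 0 at y ∈ ∅; common: ∅.
  x = 6: f ≡ 0 at y ∈ {5}; g ≡ 0 at y ∈ ∅; common: ∅.
Collecting: common zeros = {(0, 6), (3, 2)}, so the count is 2.
Comparison with the Bézout bound: 2 ≤ 2 = deg(f)·deg(g), as expected for curves with no common component (the bound is attained).


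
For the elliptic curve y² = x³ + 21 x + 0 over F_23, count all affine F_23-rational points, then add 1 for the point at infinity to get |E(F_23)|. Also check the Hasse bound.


Affine points = {(0, 0), (2, 2), (2, 21), (5, 0), (8, 6), (8, 17), (12, 5), (12, 18), (13, 3), (13, 20), (14, 5), (14, 18), (16, 4), (16, 19), (17, 7), (17, 16), (18, 0), (19, 6), (19, 17), (20, 5), (20, 18), (22, 1), (22, 22)}; affine count = 23; |E(F_23)| = 24.

Discriminant check: Δ ∝ 4a³ + 27b² = 4·21³ + 27·0² = 4·9261 + 27·0 ≡ 14 (mod 23). Nonzero ⇒ E is nonsingular.
For each x ∈ F_23, compute rhs = x³ + 21·x + 0 mod 23, then count y ∈ F_23 with y² ≡ rhs.
  x = 0: rhs = 0, matching y values: 0 (1 points).
  x = 1: rhs = 22, matching y values: none (0 points).
  x = 2: rhs = 4, matching y values: 2, 21 (2 points).
  x = 3: rhs = 21, matching y values: none (0 points).
  x = 4: rhs = 10, matching y values: none (0 points).
  x = 5: rhs = 0, matching y values: 0 (1 points).
  x = 6: rhs = 20, matching y values: none (0 points).
  x = 7: rhs = 7, matching y values: none (0 points).
  x = 8: rhs = 13, matching y values: 6, 17 (2 points).
  x = 9: rhs = 21, matching y values: none (0 points).
  x = 10: rhs = 14, matching y values: none (0 points).
  x = 11: rhs = 21, matching y values: none (0 points).
  x = 12: rhs = 2, matching y values: 5, 18 (2 points).
  x = 13: rhs = 9, matching y values: 3, 20 (2 points).
  x = 14: rhs = 2, matching y values: 5, 18 (2 points).
  x = 15: rhs = 10, matching y values: none (0 points).
  x = 16: rhs = 16, matching y values: 4, 19 (2 points).
  x = 17: rhs = 3, matching y values: 7, 16 (2 points).
  x = 18: rhs = 0, matching y values: 0 (1 points).
  x = 19: rhs = 13, matching y values: 6, 17 (2 points).
  x = 20: rhs = 2, matching y values: 5, 18 (2 points).
  x = 21: rhs = 19, matching y values: none (0 points).
  x = 22: rhs = 1, matching y values: 1, 22 (2 points).
Total affine count: 23.
Full point count |E(F_23)| = 23 + 1 = 24.
Hasse bound: |24 − (23+1)| = |0| = 0 ≤ 2√23 ≈ 9.5917 ✓.


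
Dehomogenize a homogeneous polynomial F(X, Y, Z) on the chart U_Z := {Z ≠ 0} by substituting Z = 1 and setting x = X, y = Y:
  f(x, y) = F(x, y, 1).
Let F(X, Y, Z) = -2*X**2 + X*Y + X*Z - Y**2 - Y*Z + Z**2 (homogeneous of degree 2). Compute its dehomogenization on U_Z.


f(x, y) = -2*x**2 + x*y + x - y**2 - y + 1

On U_Z we set Z = 1. Each monomial c·X^i·Y^j·Z^k in F becomes c·x^i·y^j·1^k = c·x^i·y^j.
Substituting Z = 1: F(X, Y, 1) = -2*x**2 + x*y + x - y**2 - y + 1.
Note: deg(f) ≤ deg(F) = 2; strict inequality happens when F is divisible by Z (lost terms).


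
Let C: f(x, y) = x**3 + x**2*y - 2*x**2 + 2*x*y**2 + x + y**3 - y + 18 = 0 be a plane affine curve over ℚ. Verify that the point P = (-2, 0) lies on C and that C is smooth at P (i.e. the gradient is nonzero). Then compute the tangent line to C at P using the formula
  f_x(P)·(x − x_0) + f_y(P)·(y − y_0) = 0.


Tangent line at P: 21*x + 3*y + 42 = 0.

Step 1: f(-2, 0) = 0, so P lies on C.
Step 2: partial derivatives
  f_x(x, y) = 3*x**2 + 2*x*y - 4*x + 2*y**2 + 1, f_y(x, y) = x**2 + 4*x*y + 3*y**2 - 1.
  f_x(P) = 21, f_y(P) = 3 (gradient nonzero, so P is smooth).
Step 3: tangent line at P: 21·(x − -2) + 3·(y − 0) = 0.
Expanding: 21*x + 3*y + 42 = 0.


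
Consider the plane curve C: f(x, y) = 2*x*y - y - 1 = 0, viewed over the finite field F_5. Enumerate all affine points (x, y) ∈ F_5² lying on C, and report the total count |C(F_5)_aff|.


Affine F_5-points: {(0, 4), (1, 1), (2, 2), (4, 3)}; count = 4.

For each of the 25 pairs (x, y) ∈ F_5², evaluate f(x, y) mod 5. Record the zeros.
  x = 0: [0↦4, 1↦3, 2↦2, 3↦1, 4↦0]  zeros at y ∈ {4}
  x = 1: [0↦4, 1↦0, 2↦1, 3↦2, 4↦3]  zeros at y ∈ {1}
  x = 2: [0↦4, 1↦2, 2↦0, 3↦3, 4↦1]  zeros at y ∈ {2}
  x = 3: [0↦4, 1↦4, 2↦4, 3↦4, 4↦4]  zeros at y ∈ ∅
  x = 4: [0↦4, 1↦1, 2↦3, 3↦0, 4↦2]  zeros at y ∈ {3}
Collecting zeros: affine points = {(0, 4), (1, 1), (2, 2), (4, 3)}.
Total count |C(F_5)_aff| = 4.


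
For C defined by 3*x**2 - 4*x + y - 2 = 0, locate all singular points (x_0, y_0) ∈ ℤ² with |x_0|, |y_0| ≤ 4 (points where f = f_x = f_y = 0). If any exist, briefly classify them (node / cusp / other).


No singular points in the scanned grid; C is smooth there.

Compute partial derivatives:
  f_x = 6*x - 4.
  f_y = 1.
f_y = 1 is a nonzero constant, so f_y never vanishes: no point (x, y) can satisfy f = f_x = f_y = 0. In particular no (x, y) ∈ {−4, ..., 4}² is singular; the curve is smooth.


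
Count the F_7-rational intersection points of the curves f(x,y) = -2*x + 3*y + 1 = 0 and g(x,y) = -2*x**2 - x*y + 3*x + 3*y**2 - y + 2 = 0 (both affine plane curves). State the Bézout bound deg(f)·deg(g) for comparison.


Common zeros: {(2, 1), (6, 6)}; count = 2; Bézout bound = 2.

deg(f) = 1, deg(g) = 2, so Bézout bound = 2.
Scan x ∈ F_7. For each x, list the y ∈ F_7 with f(x, y) ≡ 0 and those with g(x, y) ≡ 0 (mod 7); the common zeros in that column are the intersection.
  x = 0: f ≡ 0 at y ∈ {2}; g ≡ 0 at y ∈ ∅; common: ∅.
  x = 1: f ≡ 0 at y ∈ {5}; g ≡ 0 at y ∈ ∅; common: ∅.
  x = 2: f ≡ 0 at y ∈ {1}; g ≡ 0 at y ∈ {0, 1}; common: {1}.
  x = 3: f ≡ 0 at y ∈ {4}; g ≡ 0 at y ∈ {0, 6}; common: ∅.
  x = 4: f ≡ 0 at y ∈ {0}; g ≡ 0 at y ∈ ∅; common: ∅.
  x = 5: f ≡ 0 at y ∈ {3}; g ≡ 0 at y ∈ ∅; common: ∅.
  x = 6: f ≡ 0 at y ∈ {6}; g ≡ 0 at y ∈ {1, 6}; common: {6}.
Collecting: common zeros = {(2, 1), (6, 6)}, so the count is 2.
Comparison with the Bézout bound: 2 ≤ 2 = deg(f)·deg(g), as expected for curves with no common component (the bound is attained).


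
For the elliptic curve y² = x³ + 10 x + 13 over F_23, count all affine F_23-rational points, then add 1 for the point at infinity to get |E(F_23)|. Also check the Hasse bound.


Affine points = {(0, 6), (0, 17), (1, 1), (1, 22), (2, 8), (2, 15), (3, 1), (3, 22), (4, 5), (4, 18), (5, 2), (5, 21), (6, 6), (6, 17), (7, 9), (7, 14), (9, 2), (9, 21), (10, 3), (10, 20), (17, 6), (17, 17), (19, 1), (19, 22), (20, 5), (20, 18), (21, 10), (21, 13), (22, 5), (22, 18)}; affine count = 30; |E(F_23)| = 31.

Discriminant check: Δ ∝ 4a³ + 27b² = 4·10³ + 27·13² = 4·1000 + 27·169 ≡ 7 (mod 23). Nonzero ⇒ E is nonsingular.
For each x ∈ F_23, compute rhs = x³ + 10·x + 13 mod 23, then count y ∈ F_23 with y² ≡ rhs.
  x = 0: rhs = 13, matching y values: 6, 17 (2 points).
  x = 1: rhs = 1, matching y values: 1, 22 (2 points).
  x = 2: rhs = 18, matching y values: 8, 15 (2 points).
  x = 3: rhs = 1, matching y values: 1, 22 (2 points).
  x = 4: rhs = 2, matching y values: 5, 18 (2 points).
  x = 5: rhs = 4, matching y values: 2, 21 (2 points).
  x = 6: rhs = 13, matching y values: 6, 17 (2 points).
  x = 7: rhs = 12, matching y values: 9, 14 (2 points).
  x = 8: rhs = 7, matching y values: none (0 points).
  x = 9: rhs = 4, matching y values: 2, 21 (2 points).
  x = 10: rhs = 9, matching y values: 3, 20 (2 points).
  x = 11: rhs = 5, matching y values: none (0 points).
  x = 12: rhs = 21, matching y values: none (0 points).
  x = 13: rhs = 17, matching y values: none (0 points).
  x = 14: rhs = 22, matching y values: none (0 points).
  x = 15: rhs = 19, matching y values: none (0 points).
  x = 16: rhs = 14, matching y values: none (0 points).
  x = 17: rhs = 13, matching y values: 6, 17 (2 points).
  x = 18: rhs = 22, matching y values: none (0 points).
  x = 19: rhs = 1, matching y values: 1, 22 (2 points).
  x = 20: rhs = 2, matching y values: 5, 18 (2 points).
  x = 21: rhs = 8, matching y values: 10, 13 (2 points).
  x = 22: rhs = 2, matching y values: 5, 18 (2 points).
Total affine count: 30.
Full point count |E(F_23)| = 30 + 1 = 31.
Hasse bound: |31 − (23+1)| = |7| = 7 ≤ 2√23 ≈ 9.5917 ✓.


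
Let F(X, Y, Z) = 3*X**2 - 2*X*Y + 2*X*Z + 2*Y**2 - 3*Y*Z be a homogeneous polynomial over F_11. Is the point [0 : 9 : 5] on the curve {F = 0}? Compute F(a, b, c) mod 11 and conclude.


F(0,9,5) ≡ 5 (mod 11); P is NOT on the curve.

Evaluate F(0, 9, 5) term-by-term (mod 11).
  3*X**2 ↦ 3·0·1·1 = 0
  -2*X*Y ↦ -2·0·9·1 = 0
  2*X*Z ↦ 2·0·1·5 = 0
  2*Y**2 ↦ 2·1·81·1 = 162
  -3*Y*Z ↦ -3·1·9·5 = -135
Sum: F(0, 9, 5) = (0) + (0) + (0) + (162) + (-135) = 27.
Reducing mod 11: 27 ≡ 5 (mod 11).
Since F(a, b, c) ≡ 5 ≠ 0 (mod 11), P does NOT lie on the curve.


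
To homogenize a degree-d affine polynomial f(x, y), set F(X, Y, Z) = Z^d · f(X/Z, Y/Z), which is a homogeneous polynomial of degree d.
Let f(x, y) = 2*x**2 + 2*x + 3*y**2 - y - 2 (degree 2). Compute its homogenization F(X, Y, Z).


F(X, Y, Z) = 2*X**2 + 2*X*Z + 3*Y**2 - Y*Z - 2*Z**2

deg(f) = 2.
Substitute x = X/Z, y = Y/Z into f, then multiply by Z^2.
  monomial 2·x^2·y^0 ↦ 2·X^2·Y^0·Z^0.
  monomial 2·x^1·y^0 ↦ 2·X^1·Y^0·Z^1.
  monomial 3·x^0·y^2 ↦ 3·X^0·Y^2·Z^0.
  monomial -1·x^0·y^1 ↦ -1·X^0·Y^1·Z^1.
  monomial -2·x^0·y^0 ↦ -2·X^0·Y^0·Z^2.
Collecting: F(X, Y, Z) = 2*X**2 + 2*X*Z + 3*Y**2 - Y*Z - 2*Z**2.


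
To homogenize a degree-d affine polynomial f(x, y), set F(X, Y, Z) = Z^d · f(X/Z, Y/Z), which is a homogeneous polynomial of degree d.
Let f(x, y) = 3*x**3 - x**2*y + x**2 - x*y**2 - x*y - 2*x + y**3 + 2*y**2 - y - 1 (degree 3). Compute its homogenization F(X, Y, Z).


F(X, Y, Z) = 3*X**3 - X**2*Y + X**2*Z - X*Y**2 - X*Y*Z - 2*X*Z**2 + Y**3 + 2*Y**2*Z - Y*Z**2 - Z**3

deg(f) = 3.
Substitute x = X/Z, y = Y/Z into f, then multiply by Z^3.
  monomial 3·x^3·y^0 ↦ 3·X^3·Y^0·Z^0.
  monomial -1·x^2·y^1 ↦ -1·X^2·Y^1·Z^0.
  monomial 1·x^2·y^0 ↦ 1·X^2·Y^0·Z^1.
  monomial -1·x^1·y^2 ↦ -1·X^1·Y^2·Z^0.
  monomial -1·x^1·y^1 ↦ -1·X^1·Y^1·Z^1.
  monomial -2·x^1·y^0 ↦ -2·X^1·Y^0·Z^2.
  monomial 1·x^0·y^3 ↦ 1·X^0·Y^3·Z^0.
  monomial 2·x^0·y^2 ↦ 2·X^0·Y^2·Z^1.
  monomial -1·x^0·y^1 ↦ -1·X^0·Y^1·Z^2.
  monomial -1·x^0·y^0 ↦ -1·X^0·Y^0·Z^3.
Collecting: F(X, Y, Z) = 3*X**3 - X**2*Y + X**2*Z - X*Y**2 - X*Y*Z - 2*X*Z**2 + Y**3 + 2*Y**2*Z - Y*Z**2 - Z**3.


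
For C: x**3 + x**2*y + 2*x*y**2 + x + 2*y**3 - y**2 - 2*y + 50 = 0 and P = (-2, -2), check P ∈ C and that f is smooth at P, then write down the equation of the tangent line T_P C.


Tangent line at P: 29*x + 46*y + 150 = 0.

Step 1: f(-2, -2) = 0, so P lies on C.
Step 2: partial derivatives
  f_x(x, y) = 3*x**2 + 2*x*y + 2*y**2 + 1, f_y(x, y) = x**2 + 4*x*y + 6*y**2 - 2*y - 2.
  f_x(P) = 29, f_y(P) = 46 (gradient nonzero, so P is smooth).
Step 3: tangent line at P: 29·(x − -2) + 46·(y − -2) = 0.
Expanding: 29*x + 46*y + 150 = 0.


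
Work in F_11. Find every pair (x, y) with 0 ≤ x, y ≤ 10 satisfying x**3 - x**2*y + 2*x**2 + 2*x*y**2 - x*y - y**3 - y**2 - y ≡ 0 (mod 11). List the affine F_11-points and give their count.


Affine F_11-points: {(0, 0), (1, 1), (2, 1), (3, 9), (6, 3), (7, 1), (9, 0), (10, 10)}; count = 8.

For each of the 121 pairs (x, y) ∈ F_11², evaluate f(x, y) mod 11. Record the zeros.
  x = 0: [0↦0, 1↦8, 2↦8, 3↦5, 4↦4, 5↦10, 6↦6, 7↦8, 8↦10, 9↦6, 10↦1]  zeros at y ∈ {0}
  x = 1: [0↦3, 1↦0, 2↦4, 3↦9, 4↦9, 5↦9, 6↦3, 7↦7, 8↦4, 9↦10, 10↦8]  zeros at y ∈ {1}
  x = 2: [0↦5, 1↦0, 2↦6, 3↦6, 4↦5, 5↦8, 6↦9, 7↦2, 8↦3, 9↦6, 10↦5]  zeros at y ∈ {1}
  x = 3: [0↦1, 1↦3, 2↦9, 3↦2, 4↦9, 5↦2, 6↦8, 7↦10, 8↦2, 9↦0, 10↦9]  zeros at y ∈ {9}
  x = 4: [0↦8, 1↦4, 2↦8, 3↦3, 4↦5, 5↦8, 6↦6, 7↦4, 8↦7, 9↦9, 10↦4]  zeros at y ∈ ∅
  x = 5: [0↦10, 1↦9, 2↦9, 3↦4, 4↦10, 5↦10, 6↦9, 7↦1, 8↦2, 9↦6, 10↦7]  zeros at y ∈ ∅
  x = 6: [0↦2, 1↦2, 2↦7, 3↦0, 4↦8, 5↦3, 6↦1, 7↦7, 8↦4, 9↦8, 10↦2]  zeros at y ∈ {3}
  x = 7: [0↦1, 1↦0, 2↦8, 3↦8, 4↦5, 5↦4, 6↦10, 7↦6, 8↦8, 9↦10, 10↦6]  zeros at y ∈ {1}
  x = 8: [0↦2, 1↦9, 2↦7, 3↦1, 4↦7, 5↦8, 6↦9, 7↦4, 8↦9, 9↦7, 10↦3]  zeros at y ∈ ∅
  x = 9: [0↦0, 1↦2, 2↦10, 3↦7, 4↦9, 5↦10, 6↦4, 7↦7, 8↦2, 9↦5, 10↦10]  zeros at y ∈ {0}
  x = 10: [0↦1, 1↦7, 2↦1, 3↦10, 4↦6, 5↦5, 6↦1, 7↦10, 8↦4, 9↦10, 10↦0]  zeros at y ∈ {10}
Collecting zeros: affine points = {(0, 0), (1, 1), (2, 1), (3, 9), (6, 3), (7, 1), (9, 0), (10, 10)}.
Total count |C(F_11)_aff| = 8.


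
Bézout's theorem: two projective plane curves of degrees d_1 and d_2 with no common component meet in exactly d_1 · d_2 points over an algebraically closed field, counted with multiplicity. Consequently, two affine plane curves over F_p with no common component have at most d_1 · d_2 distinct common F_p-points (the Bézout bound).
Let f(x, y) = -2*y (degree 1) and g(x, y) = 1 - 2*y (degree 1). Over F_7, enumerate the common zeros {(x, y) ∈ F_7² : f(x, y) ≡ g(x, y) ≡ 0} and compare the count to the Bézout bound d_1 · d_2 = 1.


Common zeros: ∅; count = 0; Bézout bound = 1.

deg(f) = 1, deg(g) = 1, so Bézout bound = 1.
Scan x ∈ F_7. For each x, list the y ∈ F_7 with f(x, y) ≡ 0 and those with g(x, y) ≡ 0 (mod 7); the common zeros in that column are the intersection.
  x = 0: f ≡ 0 at y ∈ {0}; g ≡ 0 at y ∈ {4}; common: ∅.
  x = 1: f ≡ 0 at y ∈ {0}; g ≡ 0 at y ∈ {4}; common: ∅.
  x = 2: f ≡ 0 at y ∈ {0}; g ≡ 0 at y ∈ {4}; common: ∅.
  x = 3: f ≡ 0 at y ∈ {0}; g ≡ 0 at y ∈ {4}; common: ∅.
  x = 4: f ≡ 0 at y ∈ {0}; g ≡ 0 at y ∈ {4}; common: ∅.
  x = 5: f ≡ 0 at y ∈ {0}; g ≡ 0 at y ∈ {4}; common: ∅.
  x = 6: f ≡ 0 at y ∈ {0}; g ≡ 0 at y ∈ {4}; common: ∅.
Collecting: common zeros = ∅, so the count is 0.
Comparison with the Bézout bound: 0 ≤ 1 = deg(f)·deg(g), as expected for curves with no common component (the affine F_7-count falls short of the bound because intersections may lie at infinity, over extension fields, or carry multiplicity).
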